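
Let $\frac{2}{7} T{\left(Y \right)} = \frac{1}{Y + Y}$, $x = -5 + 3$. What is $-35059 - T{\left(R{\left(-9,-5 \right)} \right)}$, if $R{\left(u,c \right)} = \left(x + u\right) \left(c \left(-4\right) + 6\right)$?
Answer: $- \frac{40107489}{1144} \approx -35059.0$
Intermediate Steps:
$x = -2$
$R{\left(u,c \right)} = \left(-2 + u\right) \left(6 - 4 c\right)$ ($R{\left(u,c \right)} = \left(-2 + u\right) \left(c \left(-4\right) + 6\right) = \left(-2 + u\right) \left(- 4 c + 6\right) = \left(-2 + u\right) \left(6 - 4 c\right)$)
$T{\left(Y \right)} = \frac{7}{4 Y}$ ($T{\left(Y \right)} = \frac{7}{2 \left(Y + Y\right)} = \frac{7}{2 \cdot 2 Y} = \frac{7 \frac{1}{2 Y}}{2} = \frac{7}{4 Y}$)
$-35059 - T{\left(R{\left(-9,-5 \right)} \right)} = -35059 - \frac{7}{4 \left(-12 + 6 \left(-9\right) + 8 \left(-5\right) - \left(-20\right) \left(-9\right)\right)} = -35059 - \frac{7}{4 \left(-12 - 54 - 40 - 180\right)} = -35059 - \frac{7}{4 \left(-286\right)} = -35059 - \frac{7}{4} \left(- \frac{1}{286}\right) = -35059 - - \frac{7}{1144} = -35059 + \frac{7}{1144} = - \frac{40107489}{1144}$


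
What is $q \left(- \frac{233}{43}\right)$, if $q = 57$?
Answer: $- \frac{13281}{43} \approx -308.86$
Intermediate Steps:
$q \left(- \frac{233}{43}\right) = 57 \left(- \frac{233}{43}\right) = - \frac{13281}{43}$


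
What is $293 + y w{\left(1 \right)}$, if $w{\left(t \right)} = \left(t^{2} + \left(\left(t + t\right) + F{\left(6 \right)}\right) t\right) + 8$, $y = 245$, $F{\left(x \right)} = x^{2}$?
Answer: $11808$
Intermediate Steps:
$w{\left(t \right)} = 8 + t^{2} + t \left(36 + 2 t\right)$ ($w{\left(t \right)} = \left(t^{2} + \left(\left(t + t\right) + 6^{2}\right) t\right) + 8 = \left(t^{2} + \left(2 t + 36\right) t\right) + 8 = \left(t^{2} + \left(36 + 2 t\right) t\right) + 8 = \left(t^{2} + t \left(36 + 2 t\right)\right) + 8 = 8 + t^{2} + t \left(36 + 2 t\right)$)
$293 + y w{\left(1 \right)} = 293 + 245 \left(8 + 3 \cdot 1^{2} + 36 \cdot 1\right) = 293 + 245 \left(8 + 3 \cdot 1 + 36\right) = 293 + 245 \left(8 + 3 + 36\right) = 293 + 245 \cdot 47 = 293 + 11515 = 11808$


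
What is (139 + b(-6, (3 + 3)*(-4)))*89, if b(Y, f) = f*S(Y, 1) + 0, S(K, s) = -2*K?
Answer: -13261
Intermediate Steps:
b(Y, f) = -2*Y*f (b(Y, f) = f*(-2*Y) + 0 = -2*Y*f + 0 = -2*Y*f)
(139 + b(-6, (3 + 3)*(-4)))*89 = (139 - 2*(-6)*(3 + 3)*(-4))*89 = (139 - 2*(-6)*6*(-4))*89 = (139 - 2*(-6)*(-24))*89 = (139 - 288)*89 = -149*89 = -13261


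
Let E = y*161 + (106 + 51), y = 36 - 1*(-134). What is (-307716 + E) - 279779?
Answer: -559968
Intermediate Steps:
y = 170 (y = 36 + 134 = 170)
E = 27527 (E = 170*161 + (106 + 51) = 27370 + 157 = 27527)
(-307716 + E) - 279779 = (-307716 + 27527) - 279779 = -280189 - 279779 = -559968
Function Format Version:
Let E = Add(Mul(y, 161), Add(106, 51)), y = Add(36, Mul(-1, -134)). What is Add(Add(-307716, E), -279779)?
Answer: -559968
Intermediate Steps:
y = 170 (y = Add(36, 134) = 170)
E = 27527 (E = Add(Mul(170, 161), Add(106, 51)) = Add(27370, 157) = 27527)
Add(Add(-307716, E), -279779) = Add(Add(-307716, 27527), -279779) = Add(-280189, -279779) = -559968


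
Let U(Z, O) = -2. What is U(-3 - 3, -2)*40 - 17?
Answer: -97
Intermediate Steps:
U(-3 - 3, -2)*40 - 17 = -2*40 - 17 = -80 - 17 = -97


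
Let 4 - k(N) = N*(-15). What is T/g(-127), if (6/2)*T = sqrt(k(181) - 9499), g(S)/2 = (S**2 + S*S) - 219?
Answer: I*sqrt(1695)/96117 ≈ 0.00042834*I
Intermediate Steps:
k(N) = 4 + 15*N (k(N) = 4 - N*(-15) = 4 - (-15)*N = 4 + 15*N)
g(S) = -438 + 4*S**2 (g(S) = 2*((S**2 + S*S) - 219) = 2*((S**2 + S**2) - 219) = 2*(2*S**2 - 219) = 2*(-219 + 2*S**2) = -438 + 4*S**2)
T = 2*I*sqrt(1695)/3 (T = sqrt((4 + 15*181) - 9499)/3 = sqrt((4 + 2715) - 9499)/3 = sqrt(2719 - 9499)/3 = sqrt(-6780)/3 = (2*I*sqrt(1695))/3 = 2*I*sqrt(1695)/3 ≈ 27.447*I)
T/g(-127) = (2*I*sqrt(1695)/3)/(-438 + 4*(-127)**2) = (2*I*sqrt(1695)/3)/(-438 + 4*16129) = (2*I*sqrt(1695)/3)/(-438 + 64516) = (2*I*sqrt(1695)/3)/64078 = (2*I*sqrt(1695)/3)*(1/64078) = I*sqrt(1695)/96117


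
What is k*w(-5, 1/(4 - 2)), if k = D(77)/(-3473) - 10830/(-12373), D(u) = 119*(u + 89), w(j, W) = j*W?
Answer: 517009130/42971429 ≈ 12.031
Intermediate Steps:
w(j, W) = W*j
D(u) = 10591 + 119*u (D(u) = 119*(89 + u) = 10591 + 119*u)
k = -206803652/42971429 (k = (10591 + 119*77)/(-3473) - 10830/(-12373) = (10591 + 9163)*(-1/3473) - 10830*(-1/12373) = 19754*(-1/3473) + 10830/12373 = -19754/3473 + 10830/12373 = -206803652/42971429 ≈ -4.8126)
k*w(-5, 1/(4 - 2)) = -206803652*(-5)/(42971429*(4 - 2)) = -206803652*(-5)/(42971429*2) = -103401826*(-5)/42971429 = -206803652/42971429*(-5/2) = 517009130/42971429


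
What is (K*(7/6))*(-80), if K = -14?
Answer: 3920/3 ≈ 1306.7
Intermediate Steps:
(K*(7/6))*(-80) = -98/6*(-80) = -14*7/6*(-80) = -49/3*(-80) = 3920/3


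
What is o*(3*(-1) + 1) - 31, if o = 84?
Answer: -199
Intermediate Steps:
o*(3*(-1) + 1) - 31 = 84*(3*(-1) + 1) - 31 = 84*(-3 + 1) - 31 = 84*(-2) - 31 = -168 - 31 = -199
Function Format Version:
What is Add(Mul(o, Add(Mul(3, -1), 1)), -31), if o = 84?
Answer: -199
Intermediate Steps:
Add(Mul(o, Add(Mul(3, -1), 1)), -31) = Add(Mul(84, Add(Mul(3, -1), 1)), -31) = Add(Mul(84, Add(-3, 1)), -31) = Add(Mul(84, -2), -31) = Add(-168, -31) = -199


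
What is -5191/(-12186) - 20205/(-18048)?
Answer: 56650883/36655488 ≈ 1.5455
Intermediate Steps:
-5191/(-12186) - 20205/(-18048) = -5191*(-1/12186) - 20205*(-1/18048) = 5191/12186 + 6735/6016 = 56650883/36655488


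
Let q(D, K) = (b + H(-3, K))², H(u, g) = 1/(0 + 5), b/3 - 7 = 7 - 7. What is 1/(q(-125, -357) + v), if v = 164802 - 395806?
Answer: -25/5763864 ≈ -4.3374e-6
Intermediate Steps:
b = 21 (b = 21 + 3*(7 - 7) = 21 + 3*0 = 21 + 0 = 21)
H(u, g) = ⅕ (H(u, g) = 1/5 = ⅕)
q(D, K) = 11236/25 (q(D, K) = (21 + ⅕)² = (106/5)² = 11236/25)
v = -231004
1/(q(-125, -357) + v) = 1/(11236/25 - 231004) = 1/(-5763864/25) = -25/5763864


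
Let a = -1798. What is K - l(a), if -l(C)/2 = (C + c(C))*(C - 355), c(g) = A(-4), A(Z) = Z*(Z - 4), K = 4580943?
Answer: 12185339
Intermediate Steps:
A(Z) = Z*(-4 + Z)
c(g) = 32 (c(g) = -4*(-4 - 4) = -4*(-8) = 32)
l(C) = -2*(-355 + C)*(32 + C) (l(C) = -2*(C + 32)*(C - 355) = -2*(32 + C)*(-355 + C) = -2*(-355 + C)*(32 + C))
K - l(a) = 4580943 - (22720 - 2*(-1798)² + 646*(-1798)) = 4580943 - (22720 - 2*3232804 - 1161508) = 4580943 - (22720 - 6465608 - 1161508) = 4580943 - 1*(-7604396) = 4580943 + 7604396 = 12185339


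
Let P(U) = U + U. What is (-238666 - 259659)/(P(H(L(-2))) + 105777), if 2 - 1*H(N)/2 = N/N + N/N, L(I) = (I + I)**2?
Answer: -498325/105777 ≈ -4.7111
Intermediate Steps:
L(I) = 4*I**2 (L(I) = (2*I)**2 = 4*I**2)
H(N) = 0 (H(N) = 4 - 2*(N/N + N/N) = 4 - 2*(1 + 1) = 4 - 2*2 = 4 - 4 = 0)
P(U) = 2*U
(-238666 - 259659)/(P(H(L(-2))) + 105777) = (-238666 - 259659)/(2*0 + 105777) = -498325/(0 + 105777) = -498325/105777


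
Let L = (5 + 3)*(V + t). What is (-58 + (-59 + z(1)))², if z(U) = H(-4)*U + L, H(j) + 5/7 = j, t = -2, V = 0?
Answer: 929296/49 ≈ 18965.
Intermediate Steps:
H(j) = -5/7 + j
L = -16 (L = (5 + 3)*(0 - 2) = 8*(-2) = -16)
z(U) = -16 - 33*U/7 (z(U) = (-5/7 - 4)*U - 16 = -33*U/7 - 16 = -16 - 33*U/7)
(-58 + (-59 + z(1)))² = (-58 + (-59 + (-16 - 33/7*1)))² = (-58 + (-59 + (-16 - 33/7)))² = (-58 + (-59 - 145/7))² = (-58 - 558/7)² = (-964/7)² = 929296/49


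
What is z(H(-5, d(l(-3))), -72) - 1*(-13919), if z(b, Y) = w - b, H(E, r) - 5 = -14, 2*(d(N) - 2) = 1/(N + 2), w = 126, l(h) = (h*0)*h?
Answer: 14054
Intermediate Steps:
l(h) = 0 (l(h) = 0*h = 0)
d(N) = 2 + 1/(2*(2 + N)) (d(N) = 2 + 1/(2*(N + 2)) = 2 + 1/(2*(2 + N)))
H(E, r) = -9 (H(E, r) = 5 - 14 = -9)
z(b, Y) = 126 - b
z(H(-5, d(l(-3))), -72) - 1*(-13919) = (126 - 1*(-9)) - 1*(-13919) = (126 + 9) + 13919 = 135 + 13919 = 14054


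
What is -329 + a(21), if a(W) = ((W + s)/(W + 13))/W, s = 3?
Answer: -39147/119 ≈ -328.97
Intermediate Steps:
a(W) = (3 + W)/(W*(13 + W)) (a(W) = ((W + 3)/(W + 13))/W = ((3 + W)/(13 + W))/W = (3 + W)/(W*(13 + W)))
-329 + a(21) = -329 + (3 + 21)/(21*(13 + 21)) = -329 + (1/21)*24/34 = -329 + (1/21)*(1/34)*24 = -329 + 4/119 = -39147/119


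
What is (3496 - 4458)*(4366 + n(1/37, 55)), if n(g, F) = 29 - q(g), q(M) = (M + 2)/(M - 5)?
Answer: -389011155/92 ≈ -4.2284e+6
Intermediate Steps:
q(M) = (2 + M)/(-5 + M)
n(g, F) = 29 - (2 + g)/(-5 + g)
(3496 - 4458)*(4366 + n(1/37, 55)) = (3496 - 4458)*(4366 + 7*(-21 + 4/37)/(-5 + 1/37)) = -962*(4366 + 7*(-21 + 4*(1/37))/(-5 + 1/37)) = -962*(4366 + 7*(-21 + 4/37)/(-184/37)) = -962*(4366 + 7*(-37/184)*(-773/37)) = -962*(4366 + 5411/184) = -962*808755/184 = -389011155/92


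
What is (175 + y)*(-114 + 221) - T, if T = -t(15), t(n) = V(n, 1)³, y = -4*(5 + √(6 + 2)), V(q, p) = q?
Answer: 19960 - 856*√2 ≈ 18749.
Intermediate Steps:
y = -20 - 8*√2 (y = -4*(5 + √8) = -4*(5 + 2*√2) = -20 - 8*√2 ≈ -31.314)
t(n) = n³
T = -3375 (T = -1*15³ = -1*3375 = -3375)
(175 + y)*(-114 + 221) - T = (175 + (-20 - 8*√2))*(-114 + 221) - 1*(-3375) = (155 - 8*√2)*107 + 3375 = (16585 - 856*√2) + 3375 = 19960 - 856*√2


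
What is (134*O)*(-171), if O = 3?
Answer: -68742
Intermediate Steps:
(134*O)*(-171) = (134*3)*(-171) = 402*(-171) = -68742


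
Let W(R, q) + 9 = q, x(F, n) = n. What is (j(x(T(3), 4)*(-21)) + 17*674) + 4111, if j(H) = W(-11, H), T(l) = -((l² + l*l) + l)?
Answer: 15476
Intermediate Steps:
T(l) = -l - 2*l² (T(l) = -((l² + l²) + l) = -(2*l² + l) = -(l + 2*l²) = -l - 2*l²)
W(R, q) = -9 + q
j(H) = -9 + H
(j(x(T(3), 4)*(-21)) + 17*674) + 4111 = ((-9 + 4*(-21)) + 17*674) + 4111 = ((-9 - 84) + 11458) + 4111 = (-93 + 11458) + 4111 = 11365 + 4111 = 15476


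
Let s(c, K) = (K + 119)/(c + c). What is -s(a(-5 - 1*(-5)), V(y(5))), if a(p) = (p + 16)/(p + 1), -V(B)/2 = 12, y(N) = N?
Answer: -95/32 ≈ -2.9688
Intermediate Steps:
V(B) = -24 (V(B) = -2*12 = -24)
a(p) = (16 + p)/(1 + p)
s(c, K) = (119 + K)/(2*c) (s(c, K) = (119 + K)/((2*c)) = (119 + K)*(1/(2*c)) = (119 + K)/(2*c))
-s(a(-5 - 1*(-5)), V(y(5))) = -(119 - 24)/(2*((16 + (-5 - 1*(-5)))/(1 + (-5 - 1*(-5))))) = -95/(2*((16 + (-5 + 5))/(1 + (-5 + 5)))) = -95/(2*((16 + 0)/(1 + 0))) = -95/(2*(16/1)) = -95/(2*(1*16)) = -95/(2*16) = -1*95/32 = -95/32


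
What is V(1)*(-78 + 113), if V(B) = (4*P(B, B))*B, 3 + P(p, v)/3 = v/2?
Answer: -1050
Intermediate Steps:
P(p, v) = -9 + 3*v/2 (P(p, v) = -9 + 3*(v/2) = -9 + 3*v/2)
V(B) = B*(-36 + 6*B) (V(B) = (4*(-9 + 3*B/2))*B = (-36 + 6*B)*B = B*(-36 + 6*B))
V(1)*(-78 + 113) = (6*1*(-6 + 1))*(-78 + 113) = (6*1*(-5))*35 = -30*35 = -1050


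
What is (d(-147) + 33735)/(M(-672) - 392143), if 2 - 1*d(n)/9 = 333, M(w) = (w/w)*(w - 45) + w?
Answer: -7689/98383 ≈ -0.078154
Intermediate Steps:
M(w) = -45 + 2*w (M(w) = 1*(-45 + w) + w = (-45 + w) + w = -45 + 2*w)
d(n) = -2979 (d(n) = 18 - 9*333 = 18 - 2997 = -2979)
(d(-147) + 33735)/(M(-672) - 392143) = (-2979 + 33735)/((-45 + 2*(-672)) - 392143) = 30756/((-45 - 1344) - 392143) = 30756/(-1389 - 392143) = 30756/(-393532) = 30756*(-1/393532) = -7689/98383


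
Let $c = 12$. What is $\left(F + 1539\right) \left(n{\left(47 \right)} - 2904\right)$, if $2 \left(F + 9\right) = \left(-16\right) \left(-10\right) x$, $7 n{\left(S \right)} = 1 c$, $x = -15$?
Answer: $- \frac{6704280}{7} \approx -9.5775 \cdot 10^{5}$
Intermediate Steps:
$n{\left(S \right)} = \frac{12}{7}$ ($n{\left(S \right)} = \frac{1 \cdot 12}{7} = \frac{1}{7} \cdot 12 = \frac{12}{7}$)
$F = -1209$ ($F = -9 + \frac{\left(-16\right) \left(-10\right) \left(-15\right)}{2} = -9 + \frac{160 \left(-15\right)}{2} = -9 + \frac{1}{2} \left(-2400\right) = -9 - 1200 = -1209$)
$\left(F + 1539\right) \left(n{\left(47 \right)} - 2904\right) = \left(-1209 + 1539\right) \left(\frac{12}{7} - 2904\right) = 330 \left(- \frac{20316}{7}\right) = - \frac{6704280}{7}$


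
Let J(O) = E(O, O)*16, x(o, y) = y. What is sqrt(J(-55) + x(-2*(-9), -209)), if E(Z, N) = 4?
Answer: I*sqrt(145) ≈ 12.042*I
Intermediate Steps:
J(O) = 64 (J(O) = 4*16 = 64)
sqrt(J(-55) + x(-2*(-9), -209)) = sqrt(64 - 209) = sqrt(-145) = I*sqrt(145)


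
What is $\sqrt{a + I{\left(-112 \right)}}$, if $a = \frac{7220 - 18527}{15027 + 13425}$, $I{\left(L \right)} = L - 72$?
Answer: $\frac{5 i \sqrt{165858563}}{4742} \approx 13.579 i$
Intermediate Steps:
$I{\left(L \right)} = -72 + L$
$a = - \frac{3769}{9484}$ ($a = - \frac{11307}{28452} = \left(-11307\right) \frac{1}{28452} = - \frac{3769}{9484} \approx -0.39741$)
$\sqrt{a + I{\left(-112 \right)}} = \sqrt{- \frac{3769}{9484} - 184} = \sqrt{- \frac{1748825}{9484}} = \frac{5 i \sqrt{165858563}}{4742}$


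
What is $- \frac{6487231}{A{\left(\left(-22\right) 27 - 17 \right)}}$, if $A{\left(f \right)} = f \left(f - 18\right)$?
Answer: $- \frac{6487231}{384319} \approx -16.88$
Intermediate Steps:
$A{\left(f \right)} = f \left(-18 + f\right)$
$- \frac{6487231}{A{\left(\left(-22\right) 27 - 17 \right)}} = - \frac{6487231}{\left(\left(-22\right) 27 - 17\right) \left(-18 - 611\right)} = - \frac{6487231}{\left(-594 - 17\right) \left(-18 - 611\right)} = - \frac{6487231}{\left(-611\right) \left(-18 - 611\right)} = - \frac{6487231}{\left(-611\right) \left(-629\right)} = - \frac{6487231}{384319}$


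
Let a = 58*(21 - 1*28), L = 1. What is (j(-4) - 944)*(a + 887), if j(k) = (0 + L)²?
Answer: -453583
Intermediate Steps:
a = -406 (a = 58*(21 - 28) = 58*(-7) = -406)
j(k) = 1 (j(k) = (0 + 1)² = 1² = 1)
(j(-4) - 944)*(a + 887) = (1 - 944)*(-406 + 887) = -943*481 = -453583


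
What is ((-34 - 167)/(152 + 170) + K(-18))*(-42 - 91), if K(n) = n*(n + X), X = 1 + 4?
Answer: -1427793/46 ≈ -31039.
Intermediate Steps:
X = 5
K(n) = n*(5 + n) (K(n) = n*(n + 5) = n*(5 + n))
((-34 - 167)/(152 + 170) + K(-18))*(-42 - 91) = ((-34 - 167)/(152 + 170) - 18*(5 - 18))*(-42 - 91) = (-201/322 - 18*(-13))*(-133) = (-201*1/322 + 234)*(-133) = (-201/322 + 234)*(-133) = (75147/322)*(-133) = -1427793/46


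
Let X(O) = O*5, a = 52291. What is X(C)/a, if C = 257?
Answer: 1285/52291 ≈ 0.024574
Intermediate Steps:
X(O) = 5*O
X(C)/a = (5*257)/52291 = 1285*(1/52291) = 1285/52291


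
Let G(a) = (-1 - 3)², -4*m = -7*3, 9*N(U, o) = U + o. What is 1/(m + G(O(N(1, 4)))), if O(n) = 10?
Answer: 4/85 ≈ 0.047059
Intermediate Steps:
N(U, o) = U/9 + o/9 (N(U, o) = (U + o)/9 = U/9 + o/9)
m = 21/4 (m = -(-7)*3/4 = -¼*(-21) = 21/4 ≈ 5.2500)
G(a) = 16 (G(a) = (-4)² = 16)
1/(m + G(O(N(1, 4)))) = 1/(21/4 + 16) = 1/(85/4) = 4/85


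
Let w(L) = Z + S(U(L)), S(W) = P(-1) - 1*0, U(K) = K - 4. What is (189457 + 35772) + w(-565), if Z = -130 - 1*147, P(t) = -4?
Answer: 224948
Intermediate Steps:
U(K) = -4 + K
S(W) = -4 (S(W) = -4 - 1*0 = -4 + 0 = -4)
Z = -277 (Z = -130 - 147 = -277)
w(L) = -281 (w(L) = -277 - 4 = -281)
(189457 + 35772) + w(-565) = (189457 + 35772) - 281 = 225229 - 281 = 224948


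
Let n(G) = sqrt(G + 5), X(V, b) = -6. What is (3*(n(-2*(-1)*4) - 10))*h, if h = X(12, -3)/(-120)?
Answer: -3/2 + 3*sqrt(13)/20 ≈ -0.95917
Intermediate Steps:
n(G) = sqrt(5 + G)
h = 1/20 (h = -6/(-120) = -6*(-1/120) = 1/20 ≈ 0.050000)
(3*(n(-2*(-1)*4) - 10))*h = (3*(sqrt(5 - 2*(-1)*4) - 10))*(1/20) = (3*(sqrt(5 + 2*4) - 10))*(1/20) = (3*(sqrt(5 + 8) - 10))*(1/20) = (3*(sqrt(13) - 10))*(1/20) = (3*(-10 + sqrt(13)))*(1/20) = (-30 + 3*sqrt(13))*(1/20) = -3/2 + 3*sqrt(13)/20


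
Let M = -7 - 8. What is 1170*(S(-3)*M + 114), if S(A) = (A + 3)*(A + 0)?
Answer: 133380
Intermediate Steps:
M = -15
S(A) = A*(3 + A) (S(A) = (3 + A)*A = A*(3 + A))
1170*(S(-3)*M + 114) = 1170*(-3*(3 - 3)*(-15) + 114) = 1170*(-3*0*(-15) + 114) = 1170*(0*(-15) + 114) = 1170*(0 + 114) = 1170*114 = 133380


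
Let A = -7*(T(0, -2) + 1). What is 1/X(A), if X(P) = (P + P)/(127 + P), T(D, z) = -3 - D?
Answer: 141/28 ≈ 5.0357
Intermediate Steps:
A = 14 (A = -7*((-3 - 1*0) + 1) = -7*((-3 + 0) + 1) = -7*(-3 + 1) = -7*(-2) = 14)
X(P) = 2*P/(127 + P) (X(P) = (2*P)/(127 + P) = 2*P/(127 + P))
1/X(A) = 1/(2*14/(127 + 14)) = 1/(2*14/141) = 1/(2*14*(1/141)) = 1/(28/141) = 141/28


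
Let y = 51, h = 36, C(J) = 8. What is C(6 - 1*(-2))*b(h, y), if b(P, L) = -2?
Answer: -16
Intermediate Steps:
C(6 - 1*(-2))*b(h, y) = 8*(-2) = -16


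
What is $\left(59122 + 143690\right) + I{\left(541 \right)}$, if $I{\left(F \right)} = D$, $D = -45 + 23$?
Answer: $202790$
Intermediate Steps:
$D = -22$
$I{\left(F \right)} = -22$
$\left(59122 + 143690\right) + I{\left(541 \right)} = \left(59122 + 143690\right) - 22 = 202812 - 22 = 202790$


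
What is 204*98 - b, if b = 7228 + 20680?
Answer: -7916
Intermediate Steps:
b = 27908
204*98 - b = 204*98 - 1*27908 = 19992 - 27908 = -7916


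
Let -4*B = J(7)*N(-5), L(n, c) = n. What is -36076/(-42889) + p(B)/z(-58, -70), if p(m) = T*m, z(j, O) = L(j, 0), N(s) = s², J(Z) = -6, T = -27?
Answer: 91035041/4975124 ≈ 18.298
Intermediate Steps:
z(j, O) = j
B = 75/2 (B = -(-3)*(-5)²/2 = -(-3)*25/2 = -¼*(-150) = 75/2 ≈ 37.500)
p(m) = -27*m
-36076/(-42889) + p(B)/z(-58, -70) = -36076/(-42889) - 27*75/2/(-58) = -36076*(-1/42889) - 2025/2*(-1/58) = 36076/42889 + 2025/116 = 91035041/4975124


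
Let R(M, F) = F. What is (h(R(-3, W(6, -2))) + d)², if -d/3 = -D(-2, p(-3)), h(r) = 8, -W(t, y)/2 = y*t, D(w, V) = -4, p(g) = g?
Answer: 16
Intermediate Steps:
W(t, y) = -2*t*y (W(t, y) = -2*y*t = -2*t*y)
d = -12 (d = -(-3)*(-4) = -3*4 = -12)
(h(R(-3, W(6, -2))) + d)² = (8 - 12)² = (-4)² = 16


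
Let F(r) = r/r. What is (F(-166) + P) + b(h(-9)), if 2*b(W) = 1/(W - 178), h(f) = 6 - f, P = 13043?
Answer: 4252343/326 ≈ 13044.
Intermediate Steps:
F(r) = 1
b(W) = 1/(2*(-178 + W)) (b(W) = 1/(2*(W - 178)) = 1/(2*(-178 + W)))
(F(-166) + P) + b(h(-9)) = (1 + 13043) + 1/(2*(-178 + (6 - 1*(-9)))) = 13044 + 1/(2*(-178 + (6 + 9))) = 13044 + 1/(2*(-178 + 15)) = 13044 + (½)/(-163) = 13044 + (½)*(-1/163) = 13044 - 1/326 = 4252343/326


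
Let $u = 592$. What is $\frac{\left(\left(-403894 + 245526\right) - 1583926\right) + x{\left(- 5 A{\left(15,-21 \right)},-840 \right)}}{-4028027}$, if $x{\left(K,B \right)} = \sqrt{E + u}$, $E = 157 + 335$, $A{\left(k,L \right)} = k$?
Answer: $\frac{1742294}{4028027} - \frac{2 \sqrt{271}}{4028027} \approx 0.43253$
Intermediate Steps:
$E = 492$
$x{\left(K,B \right)} = 2 \sqrt{271}$ ($x{\left(K,B \right)} = \sqrt{492 + 592} = \sqrt{1084} = 2 \sqrt{271}$)
$\frac{\left(\left(-403894 + 245526\right) - 1583926\right) + x{\left(- 5 A{\left(15,-21 \right)},-840 \right)}}{-4028027} = \frac{\left(\left(-403894 + 245526\right) - 1583926\right) + 2 \sqrt{271}}{-4028027} = \left(\left(-158368 - 1583926\right) + 2 \sqrt{271}\right) \left(- \frac{1}{4028027}\right) = \left(-1742294 + 2 \sqrt{271}\right) \left(- \frac{1}{4028027}\right) = \frac{1742294}{4028027} - \frac{2 \sqrt{271}}{4028027}$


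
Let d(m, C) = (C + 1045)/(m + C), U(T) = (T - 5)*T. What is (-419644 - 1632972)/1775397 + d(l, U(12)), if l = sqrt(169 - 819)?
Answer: 76277045498/6840604641 - 5645*I*sqrt(26)/7706 ≈ 11.151 - 3.7353*I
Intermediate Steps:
U(T) = T*(-5 + T) (U(T) = (-5 + T)*T = T*(-5 + T))
l = 5*I*sqrt(26) (l = sqrt(-650) = 5*I*sqrt(26) ≈ 25.495*I)
d(m, C) = (1045 + C)/(C + m)
(-419644 - 1632972)/1775397 + d(l, U(12)) = (-419644 - 1632972)/1775397 + (1045 + 12*(-5 + 12))/(12*(-5 + 12) + 5*I*sqrt(26)) = -2052616*1/1775397 + (1045 + 12*7)/(12*7 + 5*I*sqrt(26)) = -2052616/1775397 + (1045 + 84)/(84 + 5*I*sqrt(26)) = -2052616/1775397 + 1129/(84 + 5*I*sqrt(26))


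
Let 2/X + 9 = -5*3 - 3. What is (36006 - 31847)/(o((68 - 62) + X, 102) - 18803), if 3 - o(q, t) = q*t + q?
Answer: -112293/524080 ≈ -0.21427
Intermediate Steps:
X = -2/27 (X = 2/(-9 + (-5*3 - 3)) = 2/(-9 + (-15 - 3)) = 2/(-9 - 18) = 2/(-27) = 2*(-1/27) = -2/27 ≈ -0.074074)
o(q, t) = 3 - q - q*t (o(q, t) = 3 - (q*t + q) = 3 - (q + q*t) = 3 + (-q - q*t) = 3 - q - q*t)
(36006 - 31847)/(o((68 - 62) + X, 102) - 18803) = (36006 - 31847)/((3 - ((68 - 62) - 2/27) - 1*((68 - 62) - 2/27)*102) - 18803) = 4159/((3 - (6 - 2/27) - 1*(6 - 2/27)*102) - 18803) = 4159/((3 - 1*160/27 - 1*160/27*102) - 18803) = 4159/((3 - 160/27 - 5440/9) - 18803) = 4159/(-16399/27 - 18803) = 4159/(-524080/27) = 4159*(-27/524080) = -112293/524080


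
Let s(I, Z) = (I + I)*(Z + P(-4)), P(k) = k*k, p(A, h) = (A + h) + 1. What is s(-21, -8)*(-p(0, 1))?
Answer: 672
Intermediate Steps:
p(A, h) = 1 + A + h
P(k) = k²
s(I, Z) = 2*I*(16 + Z) (s(I, Z) = (I + I)*(Z + (-4)²) = (2*I)*(Z + 16) = (2*I)*(16 + Z) = 2*I*(16 + Z))
s(-21, -8)*(-p(0, 1)) = (2*(-21)*(16 - 8))*(-(1 + 0 + 1)) = (2*(-21)*8)*(-1*2) = -336*(-2) = 672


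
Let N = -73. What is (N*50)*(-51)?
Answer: 186150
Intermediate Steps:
(N*50)*(-51) = -73*50*(-51) = -3650*(-51) = 186150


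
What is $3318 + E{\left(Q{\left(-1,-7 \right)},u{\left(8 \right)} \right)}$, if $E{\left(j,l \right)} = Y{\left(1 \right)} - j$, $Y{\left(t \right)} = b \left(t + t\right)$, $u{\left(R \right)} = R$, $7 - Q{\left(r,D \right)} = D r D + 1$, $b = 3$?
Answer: $3269$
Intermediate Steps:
$Q{\left(r,D \right)} = 6 - r D^{2}$ ($Q{\left(r,D \right)} = 7 - \left(D r D + 1\right) = 7 - \left(r D^{2} + 1\right) = 7 - \left(1 + r D^{2}\right) = 6 - r D^{2}$)
$Y{\left(t \right)} = 6 t$ ($Y{\left(t \right)} = 3 \left(t + t\right) = 3 \cdot 2 t = 6 t$)
$E{\left(j,l \right)} = 6 - j$ ($E{\left(j,l \right)} = 6 \cdot 1 - j = 6 - j$)
$3318 + E{\left(Q{\left(-1,-7 \right)},u{\left(8 \right)} \right)} = 3318 + \left(6 - \left(6 - - \left(-7\right)^{2}\right)\right) = 3318 + \left(6 - \left(6 - \left(-1\right) 49\right)\right) = 3318 + \left(6 - \left(6 + 49\right)\right) = 3318 + \left(6 - 55\right) = 3318 - 49 = 3269$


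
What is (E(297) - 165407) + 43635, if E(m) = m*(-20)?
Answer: -127712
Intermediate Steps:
E(m) = -20*m
(E(297) - 165407) + 43635 = (-20*297 - 165407) + 43635 = (-5940 - 165407) + 43635 = -171347 + 43635 = -127712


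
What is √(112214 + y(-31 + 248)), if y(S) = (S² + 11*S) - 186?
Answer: 28*√206 ≈ 401.88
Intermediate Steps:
y(S) = -186 + S² + 11*S
√(112214 + y(-31 + 248)) = √(112214 + (-186 + (-31 + 248)² + 11*(-31 + 248))) = √(112214 + (-186 + 217² + 11*217)) = √(112214 + (-186 + 47089 + 2387)) = √(112214 + 49290) = √161504 = 28*√206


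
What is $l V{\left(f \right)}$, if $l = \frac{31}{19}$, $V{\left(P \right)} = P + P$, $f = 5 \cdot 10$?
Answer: $\frac{3100}{19} \approx 163.16$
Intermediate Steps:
$f = 50$
$V{\left(P \right)} = 2 P$
$l = \frac{31}{19}$ ($l = 31 \cdot \frac{1}{19} = \frac{31}{19} \approx 1.6316$)
$l V{\left(f \right)} = \frac{31 \cdot 2 \cdot 50}{19} = \frac{31}{19} \cdot 100 = \frac{3100}{19}$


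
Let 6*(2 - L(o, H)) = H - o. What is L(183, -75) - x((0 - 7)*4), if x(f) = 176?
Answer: -131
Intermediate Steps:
L(o, H) = 2 - H/6 + o/6 (L(o, H) = 2 - (H - o)/6 = 2 + (-H/6 + o/6) = 2 - H/6 + o/6)
L(183, -75) - x((0 - 7)*4) = (2 - 1/6*(-75) + (1/6)*183) - 1*176 = (2 + 25/2 + 61/2) - 176 = 45 - 176 = -131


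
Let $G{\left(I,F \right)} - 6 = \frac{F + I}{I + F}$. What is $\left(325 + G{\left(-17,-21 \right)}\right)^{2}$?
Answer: $110224$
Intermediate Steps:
$G{\left(I,F \right)} = 7$ ($G{\left(I,F \right)} = 6 + \frac{F + I}{I + F} = 6 + \frac{F + I}{F + I} = 6 + 1 = 7$)
$\left(325 + G{\left(-17,-21 \right)}\right)^{2} = \left(325 + 7\right)^{2} = 332^{2} = 110224$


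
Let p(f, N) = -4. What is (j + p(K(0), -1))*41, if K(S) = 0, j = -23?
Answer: -1107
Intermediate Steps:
(j + p(K(0), -1))*41 = (-23 - 4)*41 = -27*41 = -1107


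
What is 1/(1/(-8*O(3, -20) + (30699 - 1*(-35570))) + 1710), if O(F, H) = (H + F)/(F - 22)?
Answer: 1258975/2152847269 ≈ 0.00058480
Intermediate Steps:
O(F, H) = (F + H)/(-22 + F)
1/(1/(-8*O(3, -20) + (30699 - 1*(-35570))) + 1710) = 1/(1/(-8*(3 - 20)/(-22 + 3) + (30699 - 1*(-35570))) + 1710) = 1/(1/(-8*(-17)/(-19) + (30699 + 35570)) + 1710) = 1/(1/(-(-8)*(-17)/19 + 66269) + 1710) = 1/(1/(-8*17/19 + 66269) + 1710) = 1/(1/(-136/19 + 66269) + 1710) = 1/(1/(1258975/19) + 1710) = 1/(19/1258975 + 1710) = 1/(2152847269/1258975) = 1258975/2152847269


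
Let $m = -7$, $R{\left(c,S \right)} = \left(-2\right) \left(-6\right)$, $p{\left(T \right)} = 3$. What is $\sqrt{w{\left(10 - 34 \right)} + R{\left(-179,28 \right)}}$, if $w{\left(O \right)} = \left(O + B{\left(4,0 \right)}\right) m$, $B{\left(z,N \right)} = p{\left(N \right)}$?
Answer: $\sqrt{159} \approx 12.61$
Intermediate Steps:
$B{\left(z,N \right)} = 3$
$R{\left(c,S \right)} = 12$
$w{\left(O \right)} = -21 - 7 O$ ($w{\left(O \right)} = \left(O + 3\right) \left(-7\right) = \left(3 + O\right) \left(-7\right) = -21 - 7 O$)
$\sqrt{w{\left(10 - 34 \right)} + R{\left(-179,28 \right)}} = \sqrt{\left(-21 - 7 \left(10 - 34\right)\right) + 12} = \sqrt{\left(-21 - -168\right) + 12} = \sqrt{\left(-21 + 168\right) + 12} = \sqrt{147 + 12} = \sqrt{159}$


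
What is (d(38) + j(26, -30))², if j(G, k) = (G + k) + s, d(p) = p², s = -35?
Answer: 1974025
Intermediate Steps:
j(G, k) = -35 + G + k (j(G, k) = (G + k) - 35 = -35 + G + k)
(d(38) + j(26, -30))² = (38² + (-35 + 26 - 30))² = (1444 - 39)² = 1405² = 1974025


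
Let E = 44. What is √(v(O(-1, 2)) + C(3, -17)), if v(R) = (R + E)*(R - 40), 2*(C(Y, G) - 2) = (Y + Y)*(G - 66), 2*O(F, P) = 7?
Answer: I*√7923/2 ≈ 44.506*I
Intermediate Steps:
O(F, P) = 7/2 (O(F, P) = (½)*7 = 7/2)
C(Y, G) = 2 + Y*(-66 + G) (C(Y, G) = 2 + ((Y + Y)*(G - 66))/2 = 2 + ((2*Y)*(-66 + G))/2 = 2 + (2*Y*(-66 + G))/2 = 2 + Y*(-66 + G))
v(R) = (-40 + R)*(44 + R) (v(R) = (R + 44)*(R - 40) = (44 + R)*(-40 + R) = (-40 + R)*(44 + R))
√(v(O(-1, 2)) + C(3, -17)) = √((-1760 + (7/2)² + 4*(7/2)) + (2 - 66*3 - 17*3)) = √((-1760 + 49/4 + 14) + (2 - 198 - 51)) = √(-6935/4 - 247) = √(-7923/4) = I*√7923/2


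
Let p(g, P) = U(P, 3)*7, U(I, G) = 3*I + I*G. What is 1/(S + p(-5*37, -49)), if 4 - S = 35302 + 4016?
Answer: -1/41372 ≈ -2.4171e-5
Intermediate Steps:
U(I, G) = 3*I + G*I
S = -39314 (S = 4 - (35302 + 4016) = 4 - 1*39318 = 4 - 39318 = -39314)
p(g, P) = 42*P (p(g, P) = (P*(3 + 3))*7 = (P*6)*7 = (6*P)*7 = 42*P)
1/(S + p(-5*37, -49)) = 1/(-39314 + 42*(-49)) = 1/(-39314 - 2058) = 1/(-41372) = -1/41372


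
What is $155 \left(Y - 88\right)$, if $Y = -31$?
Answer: $-18445$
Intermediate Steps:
$155 \left(Y - 88\right) = 155 \left(-31 - 88\right) = 155 \left(-119\right) = -18445$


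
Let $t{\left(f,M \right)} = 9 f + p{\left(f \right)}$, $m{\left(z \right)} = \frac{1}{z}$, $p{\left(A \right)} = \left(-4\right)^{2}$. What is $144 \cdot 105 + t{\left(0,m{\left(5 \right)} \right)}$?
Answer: $15136$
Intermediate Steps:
$p{\left(A \right)} = 16$
$t{\left(f,M \right)} = 16 + 9 f$ ($t{\left(f,M \right)} = 9 f + 16 = 16 + 9 f$)
$144 \cdot 105 + t{\left(0,m{\left(5 \right)} \right)} = 144 \cdot 105 + \left(16 + 9 \cdot 0\right) = 15120 + \left(16 + 0\right) = 15120 + 16 = 15136$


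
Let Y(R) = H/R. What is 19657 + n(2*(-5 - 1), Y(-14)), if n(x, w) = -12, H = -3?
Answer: 19645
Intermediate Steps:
Y(R) = -3/R
19657 + n(2*(-5 - 1), Y(-14)) = 19657 - 12 = 19645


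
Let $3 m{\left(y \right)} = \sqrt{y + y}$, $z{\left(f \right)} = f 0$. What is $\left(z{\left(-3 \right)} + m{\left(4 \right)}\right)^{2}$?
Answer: $\frac{8}{9} \approx 0.88889$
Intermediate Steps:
$z{\left(f \right)} = 0$
$m{\left(y \right)} = \frac{\sqrt{2} \sqrt{y}}{3}$ ($m{\left(y \right)} = \frac{\sqrt{y + y}}{3} = \frac{\sqrt{2 y}}{3} = \frac{\sqrt{2} \sqrt{y}}{3}$)
$\left(z{\left(-3 \right)} + m{\left(4 \right)}\right)^{2} = \left(0 + \frac{\sqrt{2} \sqrt{4}}{3}\right)^{2} = \left(0 + \frac{1}{3} \sqrt{2} \cdot 2\right)^{2} = \left(0 + \frac{2 \sqrt{2}}{3}\right)^{2} = \left(\frac{2 \sqrt{2}}{3}\right)^{2} = \frac{8}{9}$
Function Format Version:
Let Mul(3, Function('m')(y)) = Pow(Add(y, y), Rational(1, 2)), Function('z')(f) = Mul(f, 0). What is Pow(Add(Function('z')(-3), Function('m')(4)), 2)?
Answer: Rational(8, 9) ≈ 0.88889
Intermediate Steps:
Function('z')(f) = 0
Function('m')(y) = Mul(Rational(1, 3), Pow(2, Rational(1, 2)), Pow(y, Rational(1, 2))) (Function('m')(y) = Mul(Rational(1, 3), Pow(Add(y, y), Rational(1, 2))) = Mul(Rational(1, 3), Pow(Mul(2, y), Rational(1, 2))) = Mul(Rational(1, 3), Mul(Pow(2, Rational(1, 2)), Pow(y, Rational(1, 2)))) = Mul(Rational(1, 3), Pow(2, Rational(1, 2)), Pow(y, Rational(1, 2))))
Pow(Add(Function('z')(-3), Function('m')(4)), 2) = Pow(Add(0, Mul(Rational(1, 3), Pow(2, Rational(1, 2)), Pow(4, Rational(1, 2)))), 2) = Pow(Add(0, Mul(Rational(1, 3), Pow(2, Rational(1, 2)), 2)), 2) = Pow(Add(0, Mul(Rational(2, 3), Pow(2, Rational(1, 2)))), 2) = Pow(Mul(Rational(2, 3), Pow(2, Rational(1, 2))), 2) = Rational(8, 9)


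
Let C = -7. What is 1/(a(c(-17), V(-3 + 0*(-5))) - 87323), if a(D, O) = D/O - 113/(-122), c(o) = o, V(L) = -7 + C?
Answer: -427/37286007 ≈ -1.1452e-5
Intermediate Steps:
V(L) = -14 (V(L) = -7 - 7 = -14)
a(D, O) = 113/122 + D/O (a(D, O) = D/O - 113*(-1/122) = D/O + 113/122 = 113/122 + D/O)
1/(a(c(-17), V(-3 + 0*(-5))) - 87323) = 1/((113/122 - 17/(-14)) - 87323) = 1/((113/122 - 17*(-1/14)) - 87323) = 1/((113/122 + 17/14) - 87323) = 1/(914/427 - 87323) = 1/(-37286007/427) = -427/37286007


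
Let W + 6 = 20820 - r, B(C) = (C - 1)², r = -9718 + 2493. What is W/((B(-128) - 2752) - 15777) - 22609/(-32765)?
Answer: -876012043/61860320 ≈ -14.161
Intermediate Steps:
r = -7225
B(C) = (-1 + C)²
W = 28039 (W = -6 + (20820 - 1*(-7225)) = -6 + (20820 + 7225) = -6 + 28045 = 28039)
W/((B(-128) - 2752) - 15777) - 22609/(-32765) = 28039/(((-1 - 128)² - 2752) - 15777) - 22609/(-32765) = 28039/(((-129)² - 2752) - 15777) - 22609*(-1/32765) = 28039/((16641 - 2752) - 15777) + 22609/32765 = 28039/(13889 - 15777) + 22609/32765 = 28039/(-1888) + 22609/32765 = 28039*(-1/1888) + 22609/32765 = -28039/1888 + 22609/32765 = -876012043/61860320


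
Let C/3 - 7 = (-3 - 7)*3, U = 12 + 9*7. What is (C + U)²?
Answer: 36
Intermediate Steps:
U = 75 (U = 12 + 63 = 75)
C = -69 (C = 21 + 3*((-3 - 7)*3) = 21 + 3*(-10*3) = 21 + 3*(-30) = 21 - 90 = -69)
(C + U)² = (-69 + 75)² = 6² = 36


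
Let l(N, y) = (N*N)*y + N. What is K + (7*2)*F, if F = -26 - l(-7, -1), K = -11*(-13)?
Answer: 563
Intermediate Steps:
K = 143
l(N, y) = N + y*N² (l(N, y) = N²*y + N = y*N² + N = N + y*N²)
F = 30 (F = -26 - (-7)*(1 - 7*(-1)) = -26 - (-7)*(1 + 7) = -26 - (-7)*8 = -26 - 1*(-56) = -26 + 56 = 30)
K + (7*2)*F = 143 + (7*2)*30 = 143 + 14*30 = 143 + 420 = 563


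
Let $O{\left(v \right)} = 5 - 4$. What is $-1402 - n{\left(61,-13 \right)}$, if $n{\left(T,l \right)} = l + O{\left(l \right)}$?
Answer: $-1390$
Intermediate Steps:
$O{\left(v \right)} = 1$ ($O{\left(v \right)} = 5 - 4 = 1$)
$n{\left(T,l \right)} = 1 + l$ ($n{\left(T,l \right)} = l + 1 = 1 + l$)
$-1402 - n{\left(61,-13 \right)} = -1402 - \left(1 - 13\right) = -1402 - -12 = -1402 + 12 = -1390$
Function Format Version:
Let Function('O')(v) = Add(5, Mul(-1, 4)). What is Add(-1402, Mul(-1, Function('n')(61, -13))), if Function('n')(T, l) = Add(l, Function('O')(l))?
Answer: -1390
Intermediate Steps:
Function('O')(v) = 1 (Function('O')(v) = Add(5, -4) = 1)
Function('n')(T, l) = Add(1, l) (Function('n')(T, l) = Add(l, 1) = Add(1, l))
Add(-1402, Mul(-1, Function('n')(61, -13))) = Add(-1402, Mul(-1, Add(1, -13))) = Add(-1402, Mul(-1, -12)) = Add(-1402, 12) = -1390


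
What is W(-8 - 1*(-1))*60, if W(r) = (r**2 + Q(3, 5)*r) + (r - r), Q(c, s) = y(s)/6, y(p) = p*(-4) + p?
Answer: 3990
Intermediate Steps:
y(p) = -3*p (y(p) = -4*p + p = -3*p)
Q(c, s) = -s/2 (Q(c, s) = -3*s/6 = -3*s*(1/6) = -s/2)
W(r) = r**2 - 5*r/2 (W(r) = (r**2 + (-1/2*5)*r) + (r - r) = (r**2 - 5*r/2) + 0 = r**2 - 5*r/2)
W(-8 - 1*(-1))*60 = ((-8 - 1*(-1))*(-5 + 2*(-8 - 1*(-1)))/2)*60 = ((-8 + 1)*(-5 + 2*(-8 + 1))/2)*60 = ((1/2)*(-7)*(-5 + 2*(-7)))*60 = ((1/2)*(-7)*(-5 - 14))*60 = ((1/2)*(-7)*(-19))*60 = (133/2)*60 = 3990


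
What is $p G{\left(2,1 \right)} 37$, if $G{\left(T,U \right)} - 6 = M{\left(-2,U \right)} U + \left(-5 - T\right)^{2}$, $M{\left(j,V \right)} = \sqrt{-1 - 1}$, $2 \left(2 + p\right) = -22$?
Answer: $-26455 - 481 i \sqrt{2} \approx -26455.0 - 680.24 i$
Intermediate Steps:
$p = -13$ ($p = -2 + \frac{1}{2} \left(-22\right) = -2 - 11 = -13$)
$M{\left(j,V \right)} = i \sqrt{2}$ ($M{\left(j,V \right)} = \sqrt{-2} = i \sqrt{2}$)
$G{\left(T,U \right)} = 6 + \left(-5 - T\right)^{2} + i U \sqrt{2}$ ($G{\left(T,U \right)} = 6 + \left(i \sqrt{2} U + \left(-5 - T\right)^{2}\right) = 6 + \left(i U \sqrt{2} + \left(-5 - T\right)^{2}\right) = 6 + \left(\left(-5 - T\right)^{2} + i U \sqrt{2}\right) = 6 + \left(-5 - T\right)^{2} + i U \sqrt{2}$)
$p G{\left(2,1 \right)} 37 = - 13 \left(6 + \left(5 + 2\right)^{2} + i 1 \sqrt{2}\right) 37 = - 13 \left(6 + 7^{2} + i \sqrt{2}\right) 37 = - 13 \left(6 + 49 + i \sqrt{2}\right) 37 = - 13 \left(55 + i \sqrt{2}\right) 37 = \left(-715 - 13 i \sqrt{2}\right) 37 = -26455 - 481 i \sqrt{2}$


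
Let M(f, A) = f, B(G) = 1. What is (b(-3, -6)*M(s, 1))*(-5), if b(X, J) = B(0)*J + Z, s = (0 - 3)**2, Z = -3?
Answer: 405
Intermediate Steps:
s = 9 (s = (-3)**2 = 9)
b(X, J) = -3 + J (b(X, J) = 1*J - 3 = J - 3 = -3 + J)
(b(-3, -6)*M(s, 1))*(-5) = ((-3 - 6)*9)*(-5) = -9*9*(-5) = -81*(-5) = 405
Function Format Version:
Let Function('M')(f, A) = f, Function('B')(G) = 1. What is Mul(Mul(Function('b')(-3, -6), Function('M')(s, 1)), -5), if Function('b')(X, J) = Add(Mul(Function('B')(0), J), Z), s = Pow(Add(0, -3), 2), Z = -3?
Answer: 405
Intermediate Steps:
s = 9 (s = Pow(-3, 2) = 9)
Function('b')(X, J) = Add(-3, J) (Function('b')(X, J) = Add(Mul(1, J), -3) = Add(J, -3) = Add(-3, J))
Mul(Mul(Function('b')(-3, -6), Function('M')(s, 1)), -5) = Mul(Mul(Add(-3, -6), 9), -5) = Mul(Mul(-9, 9), -5) = Mul(-81, -5) = 405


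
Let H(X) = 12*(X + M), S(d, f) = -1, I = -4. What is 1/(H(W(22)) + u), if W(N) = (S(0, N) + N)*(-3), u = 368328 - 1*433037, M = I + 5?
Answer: -1/65453 ≈ -1.5278e-5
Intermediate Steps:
M = 1 (M = -4 + 5 = 1)
u = -64709 (u = 368328 - 433037 = -64709)
W(N) = 3 - 3*N (W(N) = (-1 + N)*(-3) = 3 - 3*N)
H(X) = 12 + 12*X (H(X) = 12*(X + 1) = 12*(1 + X) = 12 + 12*X)
1/(H(W(22)) + u) = 1/((12 + 12*(3 - 3*22)) - 64709) = 1/((12 + 12*(3 - 66)) - 64709) = 1/((12 + 12*(-63)) - 64709) = 1/((12 - 756) - 64709) = 1/(-744 - 64709) = 1/(-65453) = -1/65453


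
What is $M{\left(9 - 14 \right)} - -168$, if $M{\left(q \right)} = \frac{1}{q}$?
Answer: $\frac{839}{5} \approx 167.8$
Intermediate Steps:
$M{\left(9 - 14 \right)} - -168 = \frac{1}{9 - 14} - -168 = \frac{1}{-5} + 168 = - \frac{1}{5} + 168 = \frac{839}{5}$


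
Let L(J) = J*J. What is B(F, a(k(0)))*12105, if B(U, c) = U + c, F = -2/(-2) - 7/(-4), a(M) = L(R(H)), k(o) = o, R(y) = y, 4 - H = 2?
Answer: 326835/4 ≈ 81709.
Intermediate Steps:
H = 2 (H = 4 - 1*2 = 4 - 2 = 2)
L(J) = J**2
a(M) = 4 (a(M) = 2**2 = 4)
F = 11/4 (F = -2*(-1/2) - 7*(-1/4) = 1 + 7/4 = 11/4 ≈ 2.7500)
B(F, a(k(0)))*12105 = (11/4 + 4)*12105 = (27/4)*12105 = 326835/4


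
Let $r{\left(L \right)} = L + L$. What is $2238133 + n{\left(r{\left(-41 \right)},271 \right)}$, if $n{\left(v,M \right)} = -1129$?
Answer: $2237004$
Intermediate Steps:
$r{\left(L \right)} = 2 L$
$2238133 + n{\left(r{\left(-41 \right)},271 \right)} = 2238133 - 1129 = 2237004$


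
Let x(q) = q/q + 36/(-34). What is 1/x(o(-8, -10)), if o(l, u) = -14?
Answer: -17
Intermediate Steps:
x(q) = -1/17 (x(q) = 1 + 36*(-1/34) = 1 - 18/17 = -1/17)
1/x(o(-8, -10)) = 1/(-1/17) = -17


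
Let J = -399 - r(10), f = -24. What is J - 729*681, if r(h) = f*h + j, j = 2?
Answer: -496610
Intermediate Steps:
r(h) = 2 - 24*h (r(h) = -24*h + 2 = 2 - 24*h)
J = -161 (J = -399 - (2 - 24*10) = -399 - (2 - 240) = -399 - 1*(-238) = -399 + 238 = -161)
J - 729*681 = -161 - 729*681 = -161 - 496449 = -496610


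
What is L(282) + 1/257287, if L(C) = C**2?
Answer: 20460491389/257287 ≈ 79524.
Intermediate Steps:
L(282) + 1/257287 = 282**2 + 1/257287 = 79524 + 1/257287 = 20460491389/257287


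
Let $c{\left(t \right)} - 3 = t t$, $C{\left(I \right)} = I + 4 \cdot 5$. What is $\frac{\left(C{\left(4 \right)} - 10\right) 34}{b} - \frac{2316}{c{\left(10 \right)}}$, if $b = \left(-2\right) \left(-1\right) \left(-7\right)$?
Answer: $- \frac{5818}{103} \approx -56.485$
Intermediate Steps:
$b = -14$ ($b = 2 \left(-7\right) = -14$)
$C{\left(I \right)} = 20 + I$ ($C{\left(I \right)} = I + 20 = 20 + I$)
$c{\left(t \right)} = 3 + t^{2}$ ($c{\left(t \right)} = 3 + t t = 3 + t^{2}$)
$\frac{\left(C{\left(4 \right)} - 10\right) 34}{b} - \frac{2316}{c{\left(10 \right)}} = \frac{\left(\left(20 + 4\right) - 10\right) 34}{-14} - \frac{2316}{3 + 10^{2}} = \left(24 - 10\right) 34 \left(- \frac{1}{14}\right) - \frac{2316}{3 + 100} = 14 \cdot 34 \left(- \frac{1}{14}\right) - \frac{2316}{103} = 476 \left(- \frac{1}{14}\right) - \frac{2316}{103} = -34 - \frac{2316}{103} = - \frac{5818}{103}$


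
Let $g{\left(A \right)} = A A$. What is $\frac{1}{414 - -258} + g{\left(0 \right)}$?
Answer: $\frac{1}{672} \approx 0.0014881$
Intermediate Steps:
$g{\left(A \right)} = A^{2}$
$\frac{1}{414 - -258} + g{\left(0 \right)} = \frac{1}{414 - -258} + 0^{2} = \frac{1}{414 + 258} + 0 = \frac{1}{672} + 0 = \frac{1}{672}$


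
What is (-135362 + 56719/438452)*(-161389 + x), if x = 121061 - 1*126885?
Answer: 9924038527593765/438452 ≈ 2.2634e+10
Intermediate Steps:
x = -5824 (x = 121061 - 126885 = -5824)
(-135362 + 56719/438452)*(-161389 + x) = (-135362 + 56719/438452)*(-161389 - 5824) = (-135362 + 56719*(1/438452))*(-167213) = (-135362 + 56719/438452)*(-167213) = -59349682905/438452*(-167213) = 9924038527593765/438452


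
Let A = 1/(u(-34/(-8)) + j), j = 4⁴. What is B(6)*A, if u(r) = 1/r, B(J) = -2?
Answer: -17/2178 ≈ -0.0078053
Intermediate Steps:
j = 256
A = 17/4356 (A = 1/(1/(-34/(-8)) + 256) = 1/(1/(-34*(-⅛)) + 256) = 1/(1/(17/4) + 256) = 1/(4/17 + 256) = 1/(4356/17) = 17/4356 ≈ 0.0039027)
B(6)*A = -2*17/4356 = -17/2178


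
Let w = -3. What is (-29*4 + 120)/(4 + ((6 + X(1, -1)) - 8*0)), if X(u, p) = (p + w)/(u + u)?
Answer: ½ ≈ 0.50000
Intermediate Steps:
X(u, p) = (-3 + p)/(2*u) (X(u, p) = (p - 3)/(u + u) = (-3 + p)/((2*u)) = (-3 + p)*(1/(2*u)) = (-3 + p)/(2*u))
(-29*4 + 120)/(4 + ((6 + X(1, -1)) - 8*0)) = (-29*4 + 120)/(4 + ((6 + (½)*(-3 - 1)/1) - 8*0)) = (-116 + 120)/(4 + ((6 + (½)*1*(-4)) + 0)) = 4/(4 + ((6 - 2) + 0)) = 4/(4 + (4 + 0)) = 4/(4 + 4) = 4/8 = 4*(⅛) = ½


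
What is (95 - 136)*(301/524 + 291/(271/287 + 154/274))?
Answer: -41091193717/5172404 ≈ -7944.3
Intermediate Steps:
(95 - 136)*(301/524 + 291/(271/287 + 154/274)) = -41*(301*(1/524) + 291/(271*(1/287) + 154*(1/274))) = -41*(301/524 + 291/(271/287 + 77/137)) = -41*(301/524 + 291/(59226/39319)) = -41*(301/524 + 291*(39319/59226)) = -41*(301/524 + 3813943/19742) = -41*1002224237/5172404 = -41091193717/5172404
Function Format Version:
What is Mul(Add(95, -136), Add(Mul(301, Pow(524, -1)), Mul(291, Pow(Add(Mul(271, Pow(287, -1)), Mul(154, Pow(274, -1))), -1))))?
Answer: Rational(-41091193717, 5172404) ≈ -7944.3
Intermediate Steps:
Mul(Add(95, -136), Add(Mul(301, Pow(524, -1)), Mul(291, Pow(Add(Mul(271, Pow(287, -1)), Mul(154, Pow(274, -1))), -1)))) = Mul(-41, Add(Mul(301, Rational(1, 524)), Mul(291, Pow(Add(Mul(271, Rational(1, 287)), Mul(154, Rational(1, 274))), -1)))) = Mul(-41, Add(Rational(301, 524), Mul(291, Pow(Add(Rational(271, 287), Rational(77, 137)), -1)))) = Mul(-41, Add(Rational(301, 524), Mul(291, Pow(Rational(59226, 39319), -1)))) = Mul(-41, Add(Rational(301, 524), Mul(291, Rational(39319, 59226)))) = Mul(-41, Add(Rational(301, 524), Rational(3813943, 19742))) = Mul(-41, Rational(1002224237, 5172404)) = Rational(-41091193717, 5172404)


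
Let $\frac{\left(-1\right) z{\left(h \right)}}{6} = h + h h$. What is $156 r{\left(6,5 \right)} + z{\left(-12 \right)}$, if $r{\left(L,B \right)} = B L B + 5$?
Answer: $23388$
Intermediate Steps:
$z{\left(h \right)} = - 6 h - 6 h^{2}$ ($z{\left(h \right)} = - 6 \left(h + h h\right) = - 6 \left(h + h^{2}\right) = - 6 h - 6 h^{2}$)
$r{\left(L,B \right)} = 5 + L B^{2}$ ($r{\left(L,B \right)} = L B^{2} + 5 = 5 + L B^{2}$)
$156 r{\left(6,5 \right)} + z{\left(-12 \right)} = 156 \left(5 + 6 \cdot 5^{2}\right) - - 72 \left(1 - 12\right) = 156 \left(5 + 6 \cdot 25\right) - \left(-72\right) \left(-11\right) = 156 \left(5 + 150\right) - 792 = 156 \cdot 155 - 792 = 24180 - 792 = 23388$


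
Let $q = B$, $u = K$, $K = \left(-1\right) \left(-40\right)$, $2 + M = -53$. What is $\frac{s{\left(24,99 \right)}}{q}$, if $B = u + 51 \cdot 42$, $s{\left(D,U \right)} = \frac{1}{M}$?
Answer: $- \frac{1}{120010} \approx -8.3326 \cdot 10^{-6}$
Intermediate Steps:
$M = -55$ ($M = -2 - 53 = -55$)
$s{\left(D,U \right)} = - \frac{1}{55}$ ($s{\left(D,U \right)} = \frac{1}{-55} = - \frac{1}{55}$)
$K = 40$
$u = 40$
$B = 2182$ ($B = 40 + 51 \cdot 42 = 40 + 2142 = 2182$)
$q = 2182$
$\frac{s{\left(24,99 \right)}}{q} = - \frac{1}{55 \cdot 2182} = \left(- \frac{1}{55}\right) \frac{1}{2182} = - \frac{1}{120010}$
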